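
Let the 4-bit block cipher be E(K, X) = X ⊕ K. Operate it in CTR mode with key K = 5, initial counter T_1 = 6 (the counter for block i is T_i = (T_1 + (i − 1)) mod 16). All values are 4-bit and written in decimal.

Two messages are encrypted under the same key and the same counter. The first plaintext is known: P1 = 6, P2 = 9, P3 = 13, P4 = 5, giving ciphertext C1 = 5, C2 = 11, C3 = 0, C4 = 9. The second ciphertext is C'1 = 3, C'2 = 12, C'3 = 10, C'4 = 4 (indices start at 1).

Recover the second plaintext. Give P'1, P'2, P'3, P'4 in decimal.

P'1 = 0, P'2 = 14, P'3 = 7, P'4 = 8

In CTR with a reused counter, both messages share the same keystream S_i, so C_i ⊕ C'_i = P_i ⊕ P'_i and thus P'_i = P_i ⊕ C_i ⊕ C'_i.
P'1: 6 ⊕ 5 ⊕ 3 = 0.
P'2: 9 ⊕ 11 ⊕ 12 = 14.
P'3: 13 ⊕ 0 ⊕ 10 = 7.
P'4: 5 ⊕ 9 ⊕ 4 = 8.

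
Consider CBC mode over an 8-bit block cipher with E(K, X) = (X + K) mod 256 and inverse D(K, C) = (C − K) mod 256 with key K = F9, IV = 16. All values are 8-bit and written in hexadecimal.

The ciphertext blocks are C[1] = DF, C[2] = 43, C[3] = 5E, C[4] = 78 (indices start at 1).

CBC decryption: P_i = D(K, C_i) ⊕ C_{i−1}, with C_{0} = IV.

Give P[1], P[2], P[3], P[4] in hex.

P[1] = F0, P[2] = 95, P[3] = 26, P[4] = 21

P[1]: D(K, DF) = E6; E6 ⊕ 16 = F0.
P[2]: D(K, 43) = 4A; 4A ⊕ DF = 95.
P[3]: D(K, 5E) = 65; 65 ⊕ 43 = 26.
P[4]: D(K, 78) = 7F; 7F ⊕ 5E = 21.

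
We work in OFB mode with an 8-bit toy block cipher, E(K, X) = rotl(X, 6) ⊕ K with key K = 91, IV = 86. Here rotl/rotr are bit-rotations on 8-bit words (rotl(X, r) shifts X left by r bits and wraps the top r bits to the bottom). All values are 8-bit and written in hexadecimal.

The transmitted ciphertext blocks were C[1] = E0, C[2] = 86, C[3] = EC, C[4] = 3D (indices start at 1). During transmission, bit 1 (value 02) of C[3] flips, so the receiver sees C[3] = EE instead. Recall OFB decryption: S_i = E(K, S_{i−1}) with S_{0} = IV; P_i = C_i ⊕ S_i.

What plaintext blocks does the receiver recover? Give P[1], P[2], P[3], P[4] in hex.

P[1] = D0, P[2] = 1B, P[3] = 18, P[4] = 11

Only C[3] changed, to EE. In OFB, a change in C_i flips the same bit in P_i only; the keystream is unaffected. Decrypting the received ciphertext:
P[1]: S = E(K, 86) = 30; E0 ⊕ 30 = D0.
P[2]: S = E(K, 30) = 9D; 86 ⊕ 9D = 1B.
P[3]: S = E(K, 9D) = F6; EE ⊕ F6 = 18.
P[4]: S = E(K, F6) = 2C; 3D ⊕ 2C = 11.
Blocks that differ from the original plaintext: P[3].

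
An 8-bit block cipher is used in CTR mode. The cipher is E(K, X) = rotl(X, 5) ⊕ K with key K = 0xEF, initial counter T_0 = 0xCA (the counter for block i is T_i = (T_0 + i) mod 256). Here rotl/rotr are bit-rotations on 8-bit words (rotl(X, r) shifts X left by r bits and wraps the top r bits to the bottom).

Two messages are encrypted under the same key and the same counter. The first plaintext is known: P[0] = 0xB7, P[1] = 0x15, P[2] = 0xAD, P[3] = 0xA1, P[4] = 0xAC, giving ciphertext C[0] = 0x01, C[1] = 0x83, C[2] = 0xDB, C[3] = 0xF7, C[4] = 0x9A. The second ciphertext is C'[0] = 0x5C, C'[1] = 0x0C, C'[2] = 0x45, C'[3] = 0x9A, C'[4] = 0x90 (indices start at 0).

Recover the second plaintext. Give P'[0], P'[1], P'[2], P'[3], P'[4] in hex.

In CTR with a reused counter, both messages share the same keystream S_i, so C_i ⊕ C'_i = P_i ⊕ P'_i and thus P'_i = P_i ⊕ C_i ⊕ C'_i.
P'[0]: 0xB7 ⊕ 0x01 ⊕ 0x5C = 0xEA.
P'[1]: 0x15 ⊕ 0x83 ⊕ 0x0C = 0x9A.
P'[2]: 0xAD ⊕ 0xDB ⊕ 0x45 = 0x33.
P'[3]: 0xA1 ⊕ 0xF7 ⊕ 0x9A = 0xCC.
P'[4]: 0xAC ⊕ 0x9A ⊕ 0x90 = 0xA6.

P'[0] = 0xEA, P'[1] = 0x9A, P'[2] = 0x33, P'[3] = 0xCC, P'[4] = 0xA6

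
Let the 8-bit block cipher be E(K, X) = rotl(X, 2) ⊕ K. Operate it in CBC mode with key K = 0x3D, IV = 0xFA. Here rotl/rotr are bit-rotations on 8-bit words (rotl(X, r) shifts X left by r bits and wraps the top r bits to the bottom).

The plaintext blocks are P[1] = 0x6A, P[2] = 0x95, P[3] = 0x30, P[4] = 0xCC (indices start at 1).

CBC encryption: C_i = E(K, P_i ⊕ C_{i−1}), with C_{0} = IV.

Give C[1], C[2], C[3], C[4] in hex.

C[1]: P[1] ⊕ 0xFA = 0x90; E(K, 0x90) = 0x7F.
C[2]: P[2] ⊕ 0x7F = 0xEA; E(K, 0xEA) = 0x96.
C[3]: P[3] ⊕ 0x96 = 0xA6; E(K, 0xA6) = 0xA7.
C[4]: P[4] ⊕ 0xA7 = 0x6B; E(K, 0x6B) = 0x90.

C[1] = 0x7F, C[2] = 0x96, C[3] = 0xA7, C[4] = 0x90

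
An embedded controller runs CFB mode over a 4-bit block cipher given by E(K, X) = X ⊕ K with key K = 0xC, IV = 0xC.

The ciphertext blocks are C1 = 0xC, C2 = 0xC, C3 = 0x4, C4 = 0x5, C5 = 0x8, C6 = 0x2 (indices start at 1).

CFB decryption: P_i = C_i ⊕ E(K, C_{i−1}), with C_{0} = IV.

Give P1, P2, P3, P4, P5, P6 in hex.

P1 = 0xC, P2 = 0xC, P3 = 0x4, P4 = 0xD, P5 = 0x1, P6 = 0x6

P1: E(K, 0xC) = 0x0; 0xC ⊕ 0x0 = 0xC.
P2: E(K, 0xC) = 0x0; 0xC ⊕ 0x0 = 0xC.
P3: E(K, 0xC) = 0x0; 0x4 ⊕ 0x0 = 0x4.
P4: E(K, 0x4) = 0x8; 0x5 ⊕ 0x8 = 0xD.
P5: E(K, 0x5) = 0x9; 0x8 ⊕ 0x9 = 0x1.
P6: E(K, 0x8) = 0x4; 0x2 ⊕ 0x4 = 0x6.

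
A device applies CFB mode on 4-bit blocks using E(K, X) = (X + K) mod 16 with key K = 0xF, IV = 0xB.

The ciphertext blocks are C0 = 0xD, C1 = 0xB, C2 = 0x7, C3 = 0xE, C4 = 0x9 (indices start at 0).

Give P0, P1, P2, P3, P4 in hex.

P0 = 0x7, P1 = 0x7, P2 = 0xD, P3 = 0x8, P4 = 0x4

CFB decryption: P_i = C_i ⊕ E(K, C_{i−1}), with C_{−1} = IV.
P0: E(K, 0xB) = 0xA; 0xD ⊕ 0xA = 0x7.
P1: E(K, 0xD) = 0xC; 0xB ⊕ 0xC = 0x7.
P2: E(K, 0xB) = 0xA; 0x7 ⊕ 0xA = 0xD.
P3: E(K, 0x7) = 0x6; 0xE ⊕ 0x6 = 0x8.
P4: E(K, 0xE) = 0xD; 0x9 ⊕ 0xD = 0x4.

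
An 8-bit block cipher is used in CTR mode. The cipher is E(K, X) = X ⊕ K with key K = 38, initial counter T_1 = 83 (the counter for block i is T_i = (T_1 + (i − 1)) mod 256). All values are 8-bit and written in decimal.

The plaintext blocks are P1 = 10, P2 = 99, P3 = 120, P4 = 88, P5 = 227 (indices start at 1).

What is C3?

CTR encryption: S_i = E(K, T_i) where T_i is the counter for block i; C_i = P_i ⊕ S_i.
C1: T = 83, S = E(K, T) = 117; 10 ⊕ 117 = 127.
C2: T = 84, S = E(K, T) = 114; 99 ⊕ 114 = 17.
C3: T = 85, S = E(K, T) = 115; 120 ⊕ 115 = 11.

C3 = 11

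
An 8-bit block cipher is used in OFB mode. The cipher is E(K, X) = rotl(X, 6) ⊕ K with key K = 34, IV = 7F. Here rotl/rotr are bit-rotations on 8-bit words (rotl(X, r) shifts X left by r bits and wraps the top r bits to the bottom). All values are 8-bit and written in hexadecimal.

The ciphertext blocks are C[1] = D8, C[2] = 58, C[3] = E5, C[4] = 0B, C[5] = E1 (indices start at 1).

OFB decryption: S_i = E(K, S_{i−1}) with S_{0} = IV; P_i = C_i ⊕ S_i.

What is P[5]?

P[5] = A0

P[1]: S = E(K, 7F) = EB; D8 ⊕ EB = 33.
P[2]: S = E(K, EB) = CE; 58 ⊕ CE = 96.
P[3]: S = E(K, CE) = 87; E5 ⊕ 87 = 62.
P[4]: S = E(K, 87) = D5; 0B ⊕ D5 = DE.
P[5]: S = E(K, D5) = 41; E1 ⊕ 41 = A0.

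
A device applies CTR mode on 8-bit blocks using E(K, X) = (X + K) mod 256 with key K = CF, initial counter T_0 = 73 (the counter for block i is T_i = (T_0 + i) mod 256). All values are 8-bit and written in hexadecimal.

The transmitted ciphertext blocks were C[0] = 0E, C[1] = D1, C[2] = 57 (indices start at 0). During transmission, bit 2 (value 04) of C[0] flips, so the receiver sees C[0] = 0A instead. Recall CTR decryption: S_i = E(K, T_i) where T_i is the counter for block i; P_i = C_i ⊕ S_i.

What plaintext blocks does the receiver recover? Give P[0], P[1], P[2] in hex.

Only C[0] changed, to 0A. In CTR, a change in C_i flips the same bit in P_i only; the keystream is unaffected. Decrypting the received ciphertext:
P[0]: T = 73, S = E(K, T) = 42; 0A ⊕ 42 = 48.
P[1]: T = 74, S = E(K, T) = 43; D1 ⊕ 43 = 92.
P[2]: T = 75, S = E(K, T) = 44; 57 ⊕ 44 = 13.
Blocks that differ from the original plaintext: P[0].

P[0] = 48, P[1] = 92, P[2] = 13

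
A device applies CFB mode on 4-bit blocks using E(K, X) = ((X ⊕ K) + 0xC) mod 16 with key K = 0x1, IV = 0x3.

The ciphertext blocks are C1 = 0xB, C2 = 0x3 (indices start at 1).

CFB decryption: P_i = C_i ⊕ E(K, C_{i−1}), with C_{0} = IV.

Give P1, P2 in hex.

P1: E(K, 0x3) = 0xE; 0xB ⊕ 0xE = 0x5.
P2: E(K, 0xB) = 0x6; 0x3 ⊕ 0x6 = 0x5.

P1 = 0x5, P2 = 0x5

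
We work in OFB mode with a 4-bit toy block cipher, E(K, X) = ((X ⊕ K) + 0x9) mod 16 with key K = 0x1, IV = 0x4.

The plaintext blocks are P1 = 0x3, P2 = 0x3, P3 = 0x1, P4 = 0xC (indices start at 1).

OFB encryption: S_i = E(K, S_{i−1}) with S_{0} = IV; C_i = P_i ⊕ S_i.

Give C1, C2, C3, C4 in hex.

C1 = 0xD, C2 = 0xB, C3 = 0x3, C4 = 0x0

C1: S = E(K, 0x4) = 0xE; 0x3 ⊕ 0xE = 0xD.
C2: S = E(K, 0xE) = 0x8; 0x3 ⊕ 0x8 = 0xB.
C3: S = E(K, 0x8) = 0x2; 0x1 ⊕ 0x2 = 0x3.
C4: S = E(K, 0x2) = 0xC; 0xC ⊕ 0xC = 0x0.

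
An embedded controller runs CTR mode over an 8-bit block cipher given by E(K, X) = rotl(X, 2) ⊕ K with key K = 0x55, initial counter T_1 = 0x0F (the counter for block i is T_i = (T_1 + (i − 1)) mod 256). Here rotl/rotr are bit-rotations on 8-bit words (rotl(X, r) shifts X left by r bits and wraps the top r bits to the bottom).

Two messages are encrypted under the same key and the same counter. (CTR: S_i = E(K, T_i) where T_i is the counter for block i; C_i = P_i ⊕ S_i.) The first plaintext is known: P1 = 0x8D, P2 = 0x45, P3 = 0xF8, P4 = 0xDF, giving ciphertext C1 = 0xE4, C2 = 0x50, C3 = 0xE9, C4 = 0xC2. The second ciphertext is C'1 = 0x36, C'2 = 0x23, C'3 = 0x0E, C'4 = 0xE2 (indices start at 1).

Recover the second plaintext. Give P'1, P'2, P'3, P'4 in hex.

In CTR with a reused counter, both messages share the same keystream S_i, so C_i ⊕ C'_i = P_i ⊕ P'_i and thus P'_i = P_i ⊕ C_i ⊕ C'_i.
P'1: 0x8D ⊕ 0xE4 ⊕ 0x36 = 0x5F.
P'2: 0x45 ⊕ 0x50 ⊕ 0x23 = 0x36.
P'3: 0xF8 ⊕ 0xE9 ⊕ 0x0E = 0x1F.
P'4: 0xDF ⊕ 0xC2 ⊕ 0xE2 = 0xFF.

P'1 = 0x5F, P'2 = 0x36, P'3 = 0x1F, P'4 = 0xFF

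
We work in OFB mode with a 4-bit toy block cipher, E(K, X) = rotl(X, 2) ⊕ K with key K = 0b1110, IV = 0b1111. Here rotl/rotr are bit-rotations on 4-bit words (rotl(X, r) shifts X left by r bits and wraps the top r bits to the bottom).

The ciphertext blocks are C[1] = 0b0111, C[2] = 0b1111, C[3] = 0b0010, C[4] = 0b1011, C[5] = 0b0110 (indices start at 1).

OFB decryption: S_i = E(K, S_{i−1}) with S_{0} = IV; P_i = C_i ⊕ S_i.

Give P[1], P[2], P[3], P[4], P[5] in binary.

P[1]: S = E(K, 0b1111) = 0b0001; 0b0111 ⊕ 0b0001 = 0b0110.
P[2]: S = E(K, 0b0001) = 0b1010; 0b1111 ⊕ 0b1010 = 0b0101.
P[3]: S = E(K, 0b1010) = 0b0100; 0b0010 ⊕ 0b0100 = 0b0110.
P[4]: S = E(K, 0b0100) = 0b1111; 0b1011 ⊕ 0b1111 = 0b0100.
P[5]: S = E(K, 0b1111) = 0b0001; 0b0110 ⊕ 0b0001 = 0b0111.

P[1] = 0b0110, P[2] = 0b0101, P[3] = 0b0110, P[4] = 0b0100, P[5] = 0b0111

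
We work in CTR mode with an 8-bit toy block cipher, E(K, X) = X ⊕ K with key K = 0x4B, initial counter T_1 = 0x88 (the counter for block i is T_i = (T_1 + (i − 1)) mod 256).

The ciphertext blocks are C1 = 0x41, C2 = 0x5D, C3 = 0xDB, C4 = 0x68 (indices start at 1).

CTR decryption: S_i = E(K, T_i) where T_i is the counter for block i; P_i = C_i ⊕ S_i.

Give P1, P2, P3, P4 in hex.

P1 = 0x82, P2 = 0x9F, P3 = 0x1A, P4 = 0xA8

P1: T = 0x88, S = E(K, T) = 0xC3; 0x41 ⊕ 0xC3 = 0x82.
P2: T = 0x89, S = E(K, T) = 0xC2; 0x5D ⊕ 0xC2 = 0x9F.
P3: T = 0x8A, S = E(K, T) = 0xC1; 0xDB ⊕ 0xC1 = 0x1A.
P4: T = 0x8B, S = E(K, T) = 0xC0; 0x68 ⊕ 0xC0 = 0xA8.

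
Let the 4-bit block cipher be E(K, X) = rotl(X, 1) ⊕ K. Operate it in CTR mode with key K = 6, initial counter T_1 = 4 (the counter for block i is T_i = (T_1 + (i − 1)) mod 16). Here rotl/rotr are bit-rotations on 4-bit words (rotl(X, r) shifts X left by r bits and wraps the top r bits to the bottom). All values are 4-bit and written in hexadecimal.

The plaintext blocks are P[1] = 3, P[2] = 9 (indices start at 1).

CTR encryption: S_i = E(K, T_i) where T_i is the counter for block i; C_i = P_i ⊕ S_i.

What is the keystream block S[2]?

C

C[1]: T = 4, S = E(K, T) = E; 3 ⊕ E = D.
C[2]: T = 5, S = E(K, T) = C; 9 ⊕ C = 5.
So S[2] = C.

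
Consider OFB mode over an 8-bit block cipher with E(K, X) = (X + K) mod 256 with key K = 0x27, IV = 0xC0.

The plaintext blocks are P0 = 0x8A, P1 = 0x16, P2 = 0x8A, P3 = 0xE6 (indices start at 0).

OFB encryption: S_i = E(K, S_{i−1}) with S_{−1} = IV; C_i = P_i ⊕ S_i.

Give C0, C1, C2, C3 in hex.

C0 = 0x6D, C1 = 0x18, C2 = 0xBF, C3 = 0xBA

C0: S = E(K, 0xC0) = 0xE7; 0x8A ⊕ 0xE7 = 0x6D.
C1: S = E(K, 0xE7) = 0x0E; 0x16 ⊕ 0x0E = 0x18.
C2: S = E(K, 0x0E) = 0x35; 0x8A ⊕ 0x35 = 0xBF.
C3: S = E(K, 0x35) = 0x5C; 0xE6 ⊕ 0x5C = 0xBA.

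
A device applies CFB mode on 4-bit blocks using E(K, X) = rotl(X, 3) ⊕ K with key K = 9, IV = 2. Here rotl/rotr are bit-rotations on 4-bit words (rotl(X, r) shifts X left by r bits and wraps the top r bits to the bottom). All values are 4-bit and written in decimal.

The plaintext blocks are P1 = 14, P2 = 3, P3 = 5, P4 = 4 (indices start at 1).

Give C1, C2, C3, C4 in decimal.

C1 = 6, C2 = 9, C3 = 0, C4 = 13

CFB encryption: C_i = P_i ⊕ E(K, C_{i−1}), with C_{0} = IV.
C1: E(K, 2) = 8; 14 ⊕ 8 = 6.
C2: E(K, 6) = 10; 3 ⊕ 10 = 9.
C3: E(K, 9) = 5; 5 ⊕ 5 = 0.
C4: E(K, 0) = 9; 4 ⊕ 9 = 13.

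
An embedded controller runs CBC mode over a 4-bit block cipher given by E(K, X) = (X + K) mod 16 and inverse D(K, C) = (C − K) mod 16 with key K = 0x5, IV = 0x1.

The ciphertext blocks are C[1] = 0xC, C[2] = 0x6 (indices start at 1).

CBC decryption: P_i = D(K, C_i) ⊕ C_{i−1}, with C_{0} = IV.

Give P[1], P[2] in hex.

P[1]: D(K, 0xC) = 0x7; 0x7 ⊕ 0x1 = 0x6.
P[2]: D(K, 0x6) = 0x1; 0x1 ⊕ 0xC = 0xD.

P[1] = 0x6, P[2] = 0xD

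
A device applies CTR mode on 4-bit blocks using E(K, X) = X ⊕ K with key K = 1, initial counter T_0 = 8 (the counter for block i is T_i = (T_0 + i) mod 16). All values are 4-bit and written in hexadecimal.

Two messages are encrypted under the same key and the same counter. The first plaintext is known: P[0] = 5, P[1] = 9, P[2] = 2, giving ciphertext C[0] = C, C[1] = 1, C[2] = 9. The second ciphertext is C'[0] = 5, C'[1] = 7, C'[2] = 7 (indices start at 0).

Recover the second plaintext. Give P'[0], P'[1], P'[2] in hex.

P'[0] = C, P'[1] = F, P'[2] = C

In CTR with a reused counter, both messages share the same keystream S_i, so C_i ⊕ C'_i = P_i ⊕ P'_i and thus P'_i = P_i ⊕ C_i ⊕ C'_i.
P'[0]: 5 ⊕ C ⊕ 5 = C.
P'[1]: 9 ⊕ 1 ⊕ 7 = F.
P'[2]: 2 ⊕ 9 ⊕ 7 = C.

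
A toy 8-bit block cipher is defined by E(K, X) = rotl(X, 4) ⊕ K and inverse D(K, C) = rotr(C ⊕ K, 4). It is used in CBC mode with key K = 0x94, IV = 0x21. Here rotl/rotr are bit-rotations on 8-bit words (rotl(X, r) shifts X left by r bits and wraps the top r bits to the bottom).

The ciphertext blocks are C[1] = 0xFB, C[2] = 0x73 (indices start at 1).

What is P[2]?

P[2] = 0x85

CBC decryption: P_i = D(K, C_i) ⊕ C_{i−1}, with C_{0} = IV.
P[2]: D(K, 0x73) = 0x7E; 0x7E ⊕ 0xFB = 0x85.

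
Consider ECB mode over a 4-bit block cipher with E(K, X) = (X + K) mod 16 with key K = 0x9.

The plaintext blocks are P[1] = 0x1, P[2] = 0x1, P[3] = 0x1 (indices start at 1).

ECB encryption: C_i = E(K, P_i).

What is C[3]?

C[3] = 0xA

C[3]: E(K, 0x1) = 0xA.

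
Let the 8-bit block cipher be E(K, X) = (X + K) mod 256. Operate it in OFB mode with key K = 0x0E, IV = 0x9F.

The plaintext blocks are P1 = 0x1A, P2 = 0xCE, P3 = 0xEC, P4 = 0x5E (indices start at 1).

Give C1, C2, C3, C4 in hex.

OFB encryption: S_i = E(K, S_{i−1}) with S_{0} = IV; C_i = P_i ⊕ S_i.
C1: S = E(K, 0x9F) = 0xAD; 0x1A ⊕ 0xAD = 0xB7.
C2: S = E(K, 0xAD) = 0xBB; 0xCE ⊕ 0xBB = 0x75.
C3: S = E(K, 0xBB) = 0xC9; 0xEC ⊕ 0xC9 = 0x25.
C4: S = E(K, 0xC9) = 0xD7; 0x5E ⊕ 0xD7 = 0x89.

C1 = 0xB7, C2 = 0x75, C3 = 0x25, C4 = 0x89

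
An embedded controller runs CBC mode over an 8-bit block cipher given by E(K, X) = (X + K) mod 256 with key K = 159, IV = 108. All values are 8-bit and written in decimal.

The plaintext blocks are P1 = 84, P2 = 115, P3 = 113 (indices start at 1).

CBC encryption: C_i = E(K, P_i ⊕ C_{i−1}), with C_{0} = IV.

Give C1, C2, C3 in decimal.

C1: P1 ⊕ 108 = 56; E(K, 56) = 215.
C2: P2 ⊕ 215 = 164; E(K, 164) = 67.
C3: P3 ⊕ 67 = 50; E(K, 50) = 209.

C1 = 215, C2 = 67, C3 = 209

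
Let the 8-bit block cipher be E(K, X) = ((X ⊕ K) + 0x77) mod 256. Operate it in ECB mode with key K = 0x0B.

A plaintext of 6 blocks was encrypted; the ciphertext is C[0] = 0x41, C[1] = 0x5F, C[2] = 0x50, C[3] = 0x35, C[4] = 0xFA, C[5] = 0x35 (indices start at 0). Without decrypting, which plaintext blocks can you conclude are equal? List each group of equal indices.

P[3] = P[5]

ECB encrypts each block independently with the same key, so equal ciphertext blocks imply equal plaintext blocks.
C[3] = C[5] = 0x35, so P[3] = P[5].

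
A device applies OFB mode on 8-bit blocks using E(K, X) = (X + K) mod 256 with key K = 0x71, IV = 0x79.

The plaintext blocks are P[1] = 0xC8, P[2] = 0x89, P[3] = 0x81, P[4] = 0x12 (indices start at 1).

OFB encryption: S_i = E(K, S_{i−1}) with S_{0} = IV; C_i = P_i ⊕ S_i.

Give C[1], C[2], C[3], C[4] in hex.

C[1] = 0x22, C[2] = 0xD2, C[3] = 0x4D, C[4] = 0x2F

C[1]: S = E(K, 0x79) = 0xEA; 0xC8 ⊕ 0xEA = 0x22.
C[2]: S = E(K, 0xEA) = 0x5B; 0x89 ⊕ 0x5B = 0xD2.
C[3]: S = E(K, 0x5B) = 0xCC; 0x81 ⊕ 0xCC = 0x4D.
C[4]: S = E(K, 0xCC) = 0x3D; 0x12 ⊕ 0x3D = 0x2F.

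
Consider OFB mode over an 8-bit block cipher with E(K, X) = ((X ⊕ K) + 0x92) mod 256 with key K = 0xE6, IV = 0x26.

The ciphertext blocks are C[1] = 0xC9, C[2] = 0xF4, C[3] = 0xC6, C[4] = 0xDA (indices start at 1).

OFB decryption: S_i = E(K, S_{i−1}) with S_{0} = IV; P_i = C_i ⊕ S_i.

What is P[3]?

P[1]: S = E(K, 0x26) = 0x52; 0xC9 ⊕ 0x52 = 0x9B.
P[2]: S = E(K, 0x52) = 0x46; 0xF4 ⊕ 0x46 = 0xB2.
P[3]: S = E(K, 0x46) = 0x32; 0xC6 ⊕ 0x32 = 0xF4.

P[3] = 0xF4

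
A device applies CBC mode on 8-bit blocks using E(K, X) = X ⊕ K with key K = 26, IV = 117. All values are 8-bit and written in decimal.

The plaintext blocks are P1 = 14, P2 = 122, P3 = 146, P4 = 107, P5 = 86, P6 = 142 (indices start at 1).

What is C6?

C6 = 32

CBC encryption: C_i = E(K, P_i ⊕ C_{i−1}), with C_{0} = IV.
C1: P1 ⊕ 117 = 123; E(K, 123) = 97.
C2: P2 ⊕ 97 = 27; E(K, 27) = 1.
C3: P3 ⊕ 1 = 147; E(K, 147) = 137.
C4: P4 ⊕ 137 = 226; E(K, 226) = 248.
C5: P5 ⊕ 248 = 174; E(K, 174) = 180.
C6: P6 ⊕ 180 = 58; E(K, 58) = 32.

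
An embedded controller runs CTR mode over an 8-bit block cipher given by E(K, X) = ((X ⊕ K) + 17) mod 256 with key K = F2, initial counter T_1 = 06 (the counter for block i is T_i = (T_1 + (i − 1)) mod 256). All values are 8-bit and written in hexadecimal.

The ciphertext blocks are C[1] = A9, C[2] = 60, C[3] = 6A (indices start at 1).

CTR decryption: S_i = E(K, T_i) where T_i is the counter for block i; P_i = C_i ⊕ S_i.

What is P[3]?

P[3] = 7B

P[3]: T = 08, S = E(K, T) = 11; 6A ⊕ 11 = 7B.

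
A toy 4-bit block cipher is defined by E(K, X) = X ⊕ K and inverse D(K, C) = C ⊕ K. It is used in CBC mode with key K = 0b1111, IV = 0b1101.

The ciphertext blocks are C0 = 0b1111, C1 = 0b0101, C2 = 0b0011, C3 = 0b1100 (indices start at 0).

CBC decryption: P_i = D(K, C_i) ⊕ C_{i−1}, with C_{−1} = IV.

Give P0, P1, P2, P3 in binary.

P0: D(K, 0b1111) = 0b0000; 0b0000 ⊕ 0b1101 = 0b1101.
P1: D(K, 0b0101) = 0b1010; 0b1010 ⊕ 0b1111 = 0b0101.
P2: D(K, 0b0011) = 0b1100; 0b1100 ⊕ 0b0101 = 0b1001.
P3: D(K, 0b1100) = 0b0011; 0b0011 ⊕ 0b0011 = 0b0000.

P0 = 0b1101, P1 = 0b0101, P2 = 0b1001, P3 = 0b0000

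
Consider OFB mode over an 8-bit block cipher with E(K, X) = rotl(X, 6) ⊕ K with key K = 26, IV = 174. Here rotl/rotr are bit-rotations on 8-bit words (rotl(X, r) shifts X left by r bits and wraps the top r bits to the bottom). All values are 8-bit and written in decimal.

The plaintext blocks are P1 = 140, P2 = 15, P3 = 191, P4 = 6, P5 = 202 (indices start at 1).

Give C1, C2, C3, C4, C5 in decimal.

OFB encryption: S_i = E(K, S_{i−1}) with S_{0} = IV; C_i = P_i ⊕ S_i.
C1: S = E(K, 174) = 177; 140 ⊕ 177 = 61.
C2: S = E(K, 177) = 118; 15 ⊕ 118 = 121.
C3: S = E(K, 118) = 135; 191 ⊕ 135 = 56.
C4: S = E(K, 135) = 251; 6 ⊕ 251 = 253.
C5: S = E(K, 251) = 228; 202 ⊕ 228 = 46.

C1 = 61, C2 = 121, C3 = 56, C4 = 253, C5 = 46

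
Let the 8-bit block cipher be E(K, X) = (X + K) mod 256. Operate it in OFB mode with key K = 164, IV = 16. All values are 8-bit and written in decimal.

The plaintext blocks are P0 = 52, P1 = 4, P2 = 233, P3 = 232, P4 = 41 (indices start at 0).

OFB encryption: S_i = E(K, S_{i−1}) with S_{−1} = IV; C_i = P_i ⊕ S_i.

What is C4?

C0: S = E(K, 16) = 180; 52 ⊕ 180 = 128.
C1: S = E(K, 180) = 88; 4 ⊕ 88 = 92.
C2: S = E(K, 88) = 252; 233 ⊕ 252 = 21.
C3: S = E(K, 252) = 160; 232 ⊕ 160 = 72.
C4: S = E(K, 160) = 68; 41 ⊕ 68 = 109.

C4 = 109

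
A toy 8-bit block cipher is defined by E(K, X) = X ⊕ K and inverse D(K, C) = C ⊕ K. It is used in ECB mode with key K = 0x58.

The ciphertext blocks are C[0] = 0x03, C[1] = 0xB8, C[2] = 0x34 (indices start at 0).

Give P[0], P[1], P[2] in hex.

ECB decryption: P_i = D(K, C_i).
P[0]: D(K, 0x03) = 0x5B.
P[1]: D(K, 0xB8) = 0xE0.
P[2]: D(K, 0x34) = 0x6C.

P[0] = 0x5B, P[1] = 0xE0, P[2] = 0x6C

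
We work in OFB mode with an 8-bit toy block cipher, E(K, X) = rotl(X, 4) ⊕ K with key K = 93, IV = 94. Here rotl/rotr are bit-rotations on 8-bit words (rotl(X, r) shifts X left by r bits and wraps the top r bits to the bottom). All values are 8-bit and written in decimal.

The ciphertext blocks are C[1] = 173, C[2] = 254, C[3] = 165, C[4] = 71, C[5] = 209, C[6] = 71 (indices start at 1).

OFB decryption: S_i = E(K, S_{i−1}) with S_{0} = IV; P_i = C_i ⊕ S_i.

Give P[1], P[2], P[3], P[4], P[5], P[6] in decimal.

P[1] = 21, P[2] = 40, P[3] = 149, P[4] = 25, P[5] = 105, P[6] = 145

P[1]: S = E(K, 94) = 184; 173 ⊕ 184 = 21.
P[2]: S = E(K, 184) = 214; 254 ⊕ 214 = 40.
P[3]: S = E(K, 214) = 48; 165 ⊕ 48 = 149.
P[4]: S = E(K, 48) = 94; 71 ⊕ 94 = 25.
P[5]: S = E(K, 94) = 184; 209 ⊕ 184 = 105.
P[6]: S = E(K, 184) = 214; 71 ⊕ 214 = 145.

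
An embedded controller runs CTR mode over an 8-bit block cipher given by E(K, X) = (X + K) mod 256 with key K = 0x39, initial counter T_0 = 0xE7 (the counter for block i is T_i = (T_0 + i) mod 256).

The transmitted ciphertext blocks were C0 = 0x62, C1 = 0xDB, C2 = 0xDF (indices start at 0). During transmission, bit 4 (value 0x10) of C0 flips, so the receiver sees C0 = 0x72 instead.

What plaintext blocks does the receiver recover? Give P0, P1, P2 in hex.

P0 = 0x52, P1 = 0xFA, P2 = 0xFD

CTR decryption: S_i = E(K, T_i) where T_i is the counter for block i; P_i = C_i ⊕ S_i.
Only C0 changed, to 0x72. In CTR, a change in C_i flips the same bit in P_i only; the keystream is unaffected. Decrypting the received ciphertext:
P0: T = 0xE7, S = E(K, T) = 0x20; 0x72 ⊕ 0x20 = 0x52.
P1: T = 0xE8, S = E(K, T) = 0x21; 0xDB ⊕ 0x21 = 0xFA.
P2: T = 0xE9, S = E(K, T) = 0x22; 0xDF ⊕ 0x22 = 0xFD.
Blocks that differ from the original plaintext: P0.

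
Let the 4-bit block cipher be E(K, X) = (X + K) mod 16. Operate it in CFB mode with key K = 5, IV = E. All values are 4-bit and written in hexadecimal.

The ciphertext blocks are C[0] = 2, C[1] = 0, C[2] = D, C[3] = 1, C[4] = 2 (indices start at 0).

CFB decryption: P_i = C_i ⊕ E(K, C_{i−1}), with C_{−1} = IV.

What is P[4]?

P[4]: E(K, 1) = 6; 2 ⊕ 6 = 4.

P[4] = 4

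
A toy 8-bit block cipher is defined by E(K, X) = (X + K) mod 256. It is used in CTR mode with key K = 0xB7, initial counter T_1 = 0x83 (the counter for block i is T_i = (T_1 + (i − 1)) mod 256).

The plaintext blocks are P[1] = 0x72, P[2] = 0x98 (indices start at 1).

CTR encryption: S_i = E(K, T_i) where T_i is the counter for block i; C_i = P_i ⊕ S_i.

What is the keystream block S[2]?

0x3B

C[1]: T = 0x83, S = E(K, T) = 0x3A; 0x72 ⊕ 0x3A = 0x48.
C[2]: T = 0x84, S = E(K, T) = 0x3B; 0x98 ⊕ 0x3B = 0xA3.
So S[2] = 0x3B.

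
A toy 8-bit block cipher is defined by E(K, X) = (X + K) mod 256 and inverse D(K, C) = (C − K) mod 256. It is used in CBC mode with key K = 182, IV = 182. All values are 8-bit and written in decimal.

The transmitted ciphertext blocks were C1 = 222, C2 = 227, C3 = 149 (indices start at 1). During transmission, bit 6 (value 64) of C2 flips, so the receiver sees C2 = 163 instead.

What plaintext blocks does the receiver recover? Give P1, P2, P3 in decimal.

P1 = 158, P2 = 51, P3 = 124

CBC decryption: P_i = D(K, C_i) ⊕ C_{i−1}, with C_{0} = IV.
Only C2 changed, to 163. In CBC, a change in C_i garbles P_i and flips the same bit in P_{i+1}. Decrypting the received ciphertext:
P1: D(K, 222) = 40; 40 ⊕ 182 = 158.
P2: D(K, 163) = 237; 237 ⊕ 222 = 51.
P3: D(K, 149) = 223; 223 ⊕ 163 = 124.
Blocks that differ from the original plaintext: P2, P3.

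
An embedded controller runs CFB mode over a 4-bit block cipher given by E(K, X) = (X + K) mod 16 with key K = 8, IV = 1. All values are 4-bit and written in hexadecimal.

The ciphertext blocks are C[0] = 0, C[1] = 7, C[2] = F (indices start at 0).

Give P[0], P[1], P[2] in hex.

CFB decryption: P_i = C_i ⊕ E(K, C_{i−1}), with C_{−1} = IV.
P[0]: E(K, 1) = 9; 0 ⊕ 9 = 9.
P[1]: E(K, 0) = 8; 7 ⊕ 8 = F.
P[2]: E(K, 7) = F; F ⊕ F = 0.

P[0] = 9, P[1] = F, P[2] = 0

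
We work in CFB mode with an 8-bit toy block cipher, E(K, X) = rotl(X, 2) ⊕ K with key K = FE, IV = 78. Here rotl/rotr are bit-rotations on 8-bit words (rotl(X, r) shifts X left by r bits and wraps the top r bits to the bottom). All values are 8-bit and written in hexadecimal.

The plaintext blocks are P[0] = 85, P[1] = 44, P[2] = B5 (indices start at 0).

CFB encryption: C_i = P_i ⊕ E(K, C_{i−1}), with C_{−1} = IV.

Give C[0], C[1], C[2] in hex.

C[0] = 9A, C[1] = D0, C[2] = 08

C[0]: E(K, 78) = 1F; 85 ⊕ 1F = 9A.
C[1]: E(K, 9A) = 94; 44 ⊕ 94 = D0.
C[2]: E(K, D0) = BD; B5 ⊕ BD = 08.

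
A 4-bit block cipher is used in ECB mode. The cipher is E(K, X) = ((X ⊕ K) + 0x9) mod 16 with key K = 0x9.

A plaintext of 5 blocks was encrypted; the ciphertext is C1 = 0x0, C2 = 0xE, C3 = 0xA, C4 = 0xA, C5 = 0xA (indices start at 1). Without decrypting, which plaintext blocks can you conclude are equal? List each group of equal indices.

ECB encrypts each block independently with the same key, so equal ciphertext blocks imply equal plaintext blocks.
C3 = C4 = C5 = 0xA, so P3 = P4 = P5.

P3 = P4 = P5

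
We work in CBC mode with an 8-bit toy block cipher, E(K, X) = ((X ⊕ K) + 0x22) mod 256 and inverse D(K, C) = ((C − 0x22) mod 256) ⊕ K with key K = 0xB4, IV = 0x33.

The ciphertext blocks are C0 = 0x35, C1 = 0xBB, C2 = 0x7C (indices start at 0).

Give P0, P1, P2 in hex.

P0 = 0x94, P1 = 0x18, P2 = 0x55

CBC decryption: P_i = D(K, C_i) ⊕ C_{i−1}, with C_{−1} = IV.
P0: D(K, 0x35) = 0xA7; 0xA7 ⊕ 0x33 = 0x94.
P1: D(K, 0xBB) = 0x2D; 0x2D ⊕ 0x35 = 0x18.
P2: D(K, 0x7C) = 0xEE; 0xEE ⊕ 0xBB = 0x55.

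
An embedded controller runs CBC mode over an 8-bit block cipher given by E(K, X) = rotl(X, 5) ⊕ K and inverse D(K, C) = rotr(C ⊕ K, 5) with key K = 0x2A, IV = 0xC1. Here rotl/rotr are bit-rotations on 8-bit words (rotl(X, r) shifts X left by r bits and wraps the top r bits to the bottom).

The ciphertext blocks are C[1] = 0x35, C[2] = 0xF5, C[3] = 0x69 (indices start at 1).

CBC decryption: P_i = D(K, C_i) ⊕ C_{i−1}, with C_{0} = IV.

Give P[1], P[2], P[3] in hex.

P[1] = 0x39, P[2] = 0xCB, P[3] = 0xEF

P[1]: D(K, 0x35) = 0xF8; 0xF8 ⊕ 0xC1 = 0x39.
P[2]: D(K, 0xF5) = 0xFE; 0xFE ⊕ 0x35 = 0xCB.
P[3]: D(K, 0x69) = 0x1A; 0x1A ⊕ 0xF5 = 0xEF.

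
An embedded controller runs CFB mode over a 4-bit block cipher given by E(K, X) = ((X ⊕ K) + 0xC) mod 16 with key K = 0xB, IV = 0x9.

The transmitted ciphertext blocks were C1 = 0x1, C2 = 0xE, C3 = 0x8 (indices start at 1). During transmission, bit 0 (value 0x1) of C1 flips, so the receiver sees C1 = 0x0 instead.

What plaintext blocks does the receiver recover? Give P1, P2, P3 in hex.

P1 = 0xE, P2 = 0x9, P3 = 0x9

CFB decryption: P_i = C_i ⊕ E(K, C_{i−1}), with C_{0} = IV.
Only C1 changed, to 0x0. In CFB, a change in C_i flips the same bit in P_i and garbles P_{i+1}. Decrypting the received ciphertext:
P1: E(K, 0x9) = 0xE; 0x0 ⊕ 0xE = 0xE.
P2: E(K, 0x0) = 0x7; 0xE ⊕ 0x7 = 0x9.
P3: E(K, 0xE) = 0x1; 0x8 ⊕ 0x1 = 0x9.
Blocks that differ from the original plaintext: P1, P2.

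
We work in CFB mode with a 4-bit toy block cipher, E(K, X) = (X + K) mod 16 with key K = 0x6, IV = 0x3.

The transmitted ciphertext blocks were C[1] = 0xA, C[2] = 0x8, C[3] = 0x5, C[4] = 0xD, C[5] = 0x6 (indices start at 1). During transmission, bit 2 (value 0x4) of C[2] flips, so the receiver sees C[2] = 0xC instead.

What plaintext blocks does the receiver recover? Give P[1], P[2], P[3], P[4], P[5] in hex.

CFB decryption: P_i = C_i ⊕ E(K, C_{i−1}), with C_{0} = IV.
Only C[2] changed, to 0xC. In CFB, a change in C_i flips the same bit in P_i and garbles P_{i+1}. Decrypting the received ciphertext:
P[1]: E(K, 0x3) = 0x9; 0xA ⊕ 0x9 = 0x3.
P[2]: E(K, 0xA) = 0x0; 0xC ⊕ 0x0 = 0xC.
P[3]: E(K, 0xC) = 0x2; 0x5 ⊕ 0x2 = 0x7.
P[4]: E(K, 0x5) = 0xB; 0xD ⊕ 0xB = 0x6.
P[5]: E(K, 0xD) = 0x3; 0x6 ⊕ 0x3 = 0x5.
Blocks that differ from the original plaintext: P[2], P[3].

P[1] = 0x3, P[2] = 0xC, P[3] = 0x7, P[4] = 0x6, P[5] = 0x5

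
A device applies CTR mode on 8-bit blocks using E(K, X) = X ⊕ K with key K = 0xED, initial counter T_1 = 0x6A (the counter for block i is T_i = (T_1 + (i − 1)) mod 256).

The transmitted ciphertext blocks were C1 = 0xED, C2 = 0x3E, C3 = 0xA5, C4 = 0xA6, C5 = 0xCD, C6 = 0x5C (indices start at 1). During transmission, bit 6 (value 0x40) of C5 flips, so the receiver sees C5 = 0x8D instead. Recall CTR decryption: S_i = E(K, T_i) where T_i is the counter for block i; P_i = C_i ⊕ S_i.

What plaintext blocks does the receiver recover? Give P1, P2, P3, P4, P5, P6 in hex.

Only C5 changed, to 0x8D. In CTR, a change in C_i flips the same bit in P_i only; the keystream is unaffected. Decrypting the received ciphertext:
P1: T = 0x6A, S = E(K, T) = 0x87; 0xED ⊕ 0x87 = 0x6A.
P2: T = 0x6B, S = E(K, T) = 0x86; 0x3E ⊕ 0x86 = 0xB8.
P3: T = 0x6C, S = E(K, T) = 0x81; 0xA5 ⊕ 0x81 = 0x24.
P4: T = 0x6D, S = E(K, T) = 0x80; 0xA6 ⊕ 0x80 = 0x26.
P5: T = 0x6E, S = E(K, T) = 0x83; 0x8D ⊕ 0x83 = 0x0E.
P6: T = 0x6F, S = E(K, T) = 0x82; 0x5C ⊕ 0x82 = 0xDE.
Blocks that differ from the original plaintext: P5.

P1 = 0x6A, P2 = 0xB8, P3 = 0x24, P4 = 0x26, P5 = 0x0E, P6 = 0xDE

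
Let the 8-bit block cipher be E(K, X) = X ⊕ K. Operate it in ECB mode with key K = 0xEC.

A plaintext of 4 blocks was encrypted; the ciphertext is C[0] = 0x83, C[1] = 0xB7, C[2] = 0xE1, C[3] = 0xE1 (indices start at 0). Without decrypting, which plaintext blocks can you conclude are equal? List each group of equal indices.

P[2] = P[3]

ECB encrypts each block independently with the same key, so equal ciphertext blocks imply equal plaintext blocks.
C[2] = C[3] = 0xE1, so P[2] = P[3].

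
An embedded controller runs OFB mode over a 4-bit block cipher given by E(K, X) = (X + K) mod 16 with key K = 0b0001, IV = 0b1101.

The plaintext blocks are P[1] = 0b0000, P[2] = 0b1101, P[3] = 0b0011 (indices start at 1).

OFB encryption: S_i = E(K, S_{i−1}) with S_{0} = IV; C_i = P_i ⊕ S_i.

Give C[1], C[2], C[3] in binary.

C[1]: S = E(K, 0b1101) = 0b1110; 0b0000 ⊕ 0b1110 = 0b1110.
C[2]: S = E(K, 0b1110) = 0b1111; 0b1101 ⊕ 0b1111 = 0b0010.
C[3]: S = E(K, 0b1111) = 0b0000; 0b0011 ⊕ 0b0000 = 0b0011.

C[1] = 0b1110, C[2] = 0b0010, C[3] = 0b0011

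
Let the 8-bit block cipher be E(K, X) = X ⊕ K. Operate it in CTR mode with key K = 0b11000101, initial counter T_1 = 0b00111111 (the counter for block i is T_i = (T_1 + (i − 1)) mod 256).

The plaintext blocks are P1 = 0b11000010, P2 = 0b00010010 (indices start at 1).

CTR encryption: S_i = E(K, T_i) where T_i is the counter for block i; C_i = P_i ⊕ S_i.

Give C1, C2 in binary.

C1: T = 0b00111111, S = E(K, T) = 0b11111010; 0b11000010 ⊕ 0b11111010 = 0b00111000.
C2: T = 0b01000000, S = E(K, T) = 0b10000101; 0b00010010 ⊕ 0b10000101 = 0b10010111.

C1 = 0b00111000, C2 = 0b10010111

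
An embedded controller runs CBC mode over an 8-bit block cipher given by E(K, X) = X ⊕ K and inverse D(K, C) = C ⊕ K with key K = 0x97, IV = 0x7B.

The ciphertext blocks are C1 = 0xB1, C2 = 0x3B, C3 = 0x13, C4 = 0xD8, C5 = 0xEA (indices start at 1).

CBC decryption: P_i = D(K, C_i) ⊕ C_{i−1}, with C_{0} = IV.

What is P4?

P4 = 0x5C

P4: D(K, 0xD8) = 0x4F; 0x4F ⊕ 0x13 = 0x5C.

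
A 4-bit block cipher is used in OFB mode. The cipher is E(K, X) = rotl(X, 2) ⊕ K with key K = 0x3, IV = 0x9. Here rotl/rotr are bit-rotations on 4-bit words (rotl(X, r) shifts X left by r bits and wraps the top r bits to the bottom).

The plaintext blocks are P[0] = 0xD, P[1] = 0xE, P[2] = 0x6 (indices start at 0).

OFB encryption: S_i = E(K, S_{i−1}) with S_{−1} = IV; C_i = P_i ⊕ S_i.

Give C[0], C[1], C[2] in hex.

C[0] = 0x8, C[1] = 0x8, C[2] = 0xC

C[0]: S = E(K, 0x9) = 0x5; 0xD ⊕ 0x5 = 0x8.
C[1]: S = E(K, 0x5) = 0x6; 0xE ⊕ 0x6 = 0x8.
C[2]: S = E(K, 0x6) = 0xA; 0x6 ⊕ 0xA = 0xC.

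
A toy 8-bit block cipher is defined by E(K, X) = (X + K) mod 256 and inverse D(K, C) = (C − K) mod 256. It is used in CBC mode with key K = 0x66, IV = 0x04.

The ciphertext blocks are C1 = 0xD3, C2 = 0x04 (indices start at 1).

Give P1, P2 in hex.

P1 = 0x69, P2 = 0x4D

CBC decryption: P_i = D(K, C_i) ⊕ C_{i−1}, with C_{0} = IV.
P1: D(K, 0xD3) = 0x6D; 0x6D ⊕ 0x04 = 0x69.
P2: D(K, 0x04) = 0x9E; 0x9E ⊕ 0xD3 = 0x4D.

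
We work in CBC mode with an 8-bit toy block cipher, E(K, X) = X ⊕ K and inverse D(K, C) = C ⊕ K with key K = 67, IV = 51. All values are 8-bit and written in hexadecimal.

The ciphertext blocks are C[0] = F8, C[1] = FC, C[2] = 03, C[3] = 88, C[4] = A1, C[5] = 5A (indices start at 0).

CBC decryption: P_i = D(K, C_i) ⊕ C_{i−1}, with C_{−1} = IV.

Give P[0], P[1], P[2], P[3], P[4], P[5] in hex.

P[0] = CE, P[1] = 63, P[2] = 98, P[3] = EC, P[4] = 4E, P[5] = 9C

P[0]: D(K, F8) = 9F; 9F ⊕ 51 = CE.
P[1]: D(K, FC) = 9B; 9B ⊕ F8 = 63.
P[2]: D(K, 03) = 64; 64 ⊕ FC = 98.
P[3]: D(K, 88) = EF; EF ⊕ 03 = EC.
P[4]: D(K, A1) = C6; C6 ⊕ 88 = 4E.
P[5]: D(K, 5A) = 3D; 3D ⊕ A1 = 9C.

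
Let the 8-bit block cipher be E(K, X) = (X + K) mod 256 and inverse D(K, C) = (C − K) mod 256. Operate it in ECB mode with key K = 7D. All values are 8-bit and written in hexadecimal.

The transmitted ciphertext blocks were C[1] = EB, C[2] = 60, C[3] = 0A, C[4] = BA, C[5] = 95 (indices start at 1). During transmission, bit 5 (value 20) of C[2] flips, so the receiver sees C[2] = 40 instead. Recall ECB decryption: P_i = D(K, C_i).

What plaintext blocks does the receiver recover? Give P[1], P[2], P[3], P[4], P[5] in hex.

Only C[2] changed, to 40. In ECB, a change in C_i affects only P_i. Decrypting the received ciphertext:
P[1]: D(K, EB) = 6E.
P[2]: D(K, 40) = C3.
P[3]: D(K, 0A) = 8D.
P[4]: D(K, BA) = 3D.
P[5]: D(K, 95) = 18.
Blocks that differ from the original plaintext: P[2].

P[1] = 6E, P[2] = C3, P[3] = 8D, P[4] = 3D, P[5] = 18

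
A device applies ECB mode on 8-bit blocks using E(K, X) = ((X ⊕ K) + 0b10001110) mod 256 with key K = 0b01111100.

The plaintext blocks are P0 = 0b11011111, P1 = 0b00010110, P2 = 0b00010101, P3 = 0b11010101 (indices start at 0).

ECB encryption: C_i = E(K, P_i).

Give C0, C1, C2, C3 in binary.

C0: E(K, 0b11011111) = 0b00110001.
C1: E(K, 0b00010110) = 0b11111000.
C2: E(K, 0b00010101) = 0b11110111.
C3: E(K, 0b11010101) = 0b00110111.

C0 = 0b00110001, C1 = 0b11111000, C2 = 0b11110111, C3 = 0b00110111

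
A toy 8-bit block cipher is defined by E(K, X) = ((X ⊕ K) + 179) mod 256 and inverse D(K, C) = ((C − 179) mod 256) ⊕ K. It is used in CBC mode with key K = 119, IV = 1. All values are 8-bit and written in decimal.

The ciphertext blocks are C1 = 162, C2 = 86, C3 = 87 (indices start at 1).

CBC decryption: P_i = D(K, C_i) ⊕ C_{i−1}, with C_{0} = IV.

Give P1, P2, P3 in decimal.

P1 = 153, P2 = 118, P3 = 133

P1: D(K, 162) = 152; 152 ⊕ 1 = 153.
P2: D(K, 86) = 212; 212 ⊕ 162 = 118.
P3: D(K, 87) = 211; 211 ⊕ 86 = 133.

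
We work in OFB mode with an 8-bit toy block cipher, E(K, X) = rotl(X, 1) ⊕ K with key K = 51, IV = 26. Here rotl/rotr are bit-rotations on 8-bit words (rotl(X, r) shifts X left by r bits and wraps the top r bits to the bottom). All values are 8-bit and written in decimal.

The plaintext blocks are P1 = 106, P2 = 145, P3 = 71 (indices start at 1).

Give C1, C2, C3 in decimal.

OFB encryption: S_i = E(K, S_{i−1}) with S_{0} = IV; C_i = P_i ⊕ S_i.
C1: S = E(K, 26) = 7; 106 ⊕ 7 = 109.
C2: S = E(K, 7) = 61; 145 ⊕ 61 = 172.
C3: S = E(K, 61) = 73; 71 ⊕ 73 = 14.

C1 = 109, C2 = 172, C3 = 14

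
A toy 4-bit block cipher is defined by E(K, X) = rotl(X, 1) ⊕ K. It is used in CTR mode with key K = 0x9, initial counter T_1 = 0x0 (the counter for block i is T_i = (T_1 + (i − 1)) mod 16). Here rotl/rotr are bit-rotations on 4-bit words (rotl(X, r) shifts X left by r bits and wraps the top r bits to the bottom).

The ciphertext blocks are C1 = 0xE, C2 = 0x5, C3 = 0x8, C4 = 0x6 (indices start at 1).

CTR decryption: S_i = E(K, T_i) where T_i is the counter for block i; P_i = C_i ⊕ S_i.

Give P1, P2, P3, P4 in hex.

P1: T = 0x0, S = E(K, T) = 0x9; 0xE ⊕ 0x9 = 0x7.
P2: T = 0x1, S = E(K, T) = 0xB; 0x5 ⊕ 0xB = 0xE.
P3: T = 0x2, S = E(K, T) = 0xD; 0x8 ⊕ 0xD = 0x5.
P4: T = 0x3, S = E(K, T) = 0xF; 0x6 ⊕ 0xF = 0x9.

P1 = 0x7, P2 = 0xE, P3 = 0x5, P4 = 0x9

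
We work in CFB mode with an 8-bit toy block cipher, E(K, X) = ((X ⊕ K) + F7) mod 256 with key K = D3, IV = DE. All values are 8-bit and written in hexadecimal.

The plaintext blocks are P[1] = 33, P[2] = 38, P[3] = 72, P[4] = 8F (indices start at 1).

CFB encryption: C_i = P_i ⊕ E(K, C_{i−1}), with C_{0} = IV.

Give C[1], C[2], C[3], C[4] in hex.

C[1]: E(K, DE) = 04; 33 ⊕ 04 = 37.
C[2]: E(K, 37) = DB; 38 ⊕ DB = E3.
C[3]: E(K, E3) = 27; 72 ⊕ 27 = 55.
C[4]: E(K, 55) = 7D; 8F ⊕ 7D = F2.

C[1] = 37, C[2] = E3, C[3] = 55, C[4] = F2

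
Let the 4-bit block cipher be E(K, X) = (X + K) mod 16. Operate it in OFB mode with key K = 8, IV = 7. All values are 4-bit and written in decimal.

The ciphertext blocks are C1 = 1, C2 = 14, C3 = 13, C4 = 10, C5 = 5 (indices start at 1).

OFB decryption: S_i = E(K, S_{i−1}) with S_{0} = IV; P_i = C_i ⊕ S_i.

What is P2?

P1: S = E(K, 7) = 15; 1 ⊕ 15 = 14.
P2: S = E(K, 15) = 7; 14 ⊕ 7 = 9.

P2 = 9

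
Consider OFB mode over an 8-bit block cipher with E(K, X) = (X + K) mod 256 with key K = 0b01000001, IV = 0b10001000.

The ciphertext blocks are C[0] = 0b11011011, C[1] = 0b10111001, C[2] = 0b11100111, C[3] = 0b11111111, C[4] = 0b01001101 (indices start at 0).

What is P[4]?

P[4] = 0b10000000

OFB decryption: S_i = E(K, S_{i−1}) with S_{−1} = IV; P_i = C_i ⊕ S_i.
P[0]: S = E(K, 0b10001000) = 0b11001001; 0b11011011 ⊕ 0b11001001 = 0b00010010.
P[1]: S = E(K, 0b11001001) = 0b00001010; 0b10111001 ⊕ 0b00001010 = 0b10110011.
P[2]: S = E(K, 0b00001010) = 0b01001011; 0b11100111 ⊕ 0b01001011 = 0b10101100.
P[3]: S = E(K, 0b01001011) = 0b10001100; 0b11111111 ⊕ 0b10001100 = 0b01110011.
P[4]: S = E(K, 0b10001100) = 0b11001101; 0b01001101 ⊕ 0b11001101 = 0b10000000.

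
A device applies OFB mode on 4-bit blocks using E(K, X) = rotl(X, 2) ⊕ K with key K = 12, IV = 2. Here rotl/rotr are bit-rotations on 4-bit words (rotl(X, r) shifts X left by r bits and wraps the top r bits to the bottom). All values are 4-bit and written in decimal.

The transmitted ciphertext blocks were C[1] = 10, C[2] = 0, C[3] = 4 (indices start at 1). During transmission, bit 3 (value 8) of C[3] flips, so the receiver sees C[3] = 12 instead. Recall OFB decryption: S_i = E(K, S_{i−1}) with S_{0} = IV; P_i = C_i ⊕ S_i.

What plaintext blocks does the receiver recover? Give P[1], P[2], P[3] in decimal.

Only C[3] changed, to 12. In OFB, a change in C_i flips the same bit in P_i only; the keystream is unaffected. Decrypting the received ciphertext:
P[1]: S = E(K, 2) = 4; 10 ⊕ 4 = 14.
P[2]: S = E(K, 4) = 13; 0 ⊕ 13 = 13.
P[3]: S = E(K, 13) = 11; 12 ⊕ 11 = 7.
Blocks that differ from the original plaintext: P[3].

P[1] = 14, P[2] = 13, P[3] = 7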